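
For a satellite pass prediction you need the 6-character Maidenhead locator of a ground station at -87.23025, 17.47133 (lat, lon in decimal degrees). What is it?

Offset from 180°W / 90°S: lon 197.4713°, lat 2.7698°.
Field: 197.4713/20 → 9 → J, 2.7698/10 → 0 → A; chars JA.
Square: 17.4713/2 → 8, 2.7698/1 → 2; chars 82.
Subsquare: 1.4713/0.0833333 → 17 → r, 0.7698/0.0416667 → 18 → s; chars rs.

JA82rs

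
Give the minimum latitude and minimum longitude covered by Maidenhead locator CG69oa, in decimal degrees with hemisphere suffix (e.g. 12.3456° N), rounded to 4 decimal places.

21.0000° S, 126.8333° W

Field C=2, G=6: +2·20° lon, +6·10° lat → SW at lon -140°, lat -30°.
Square 6, 9: +6·2° lon, +9·1° lat → SW at lon -128°, lat -21°.
Subsquare o=14, a=0: +14·0.0833333° lon, +0·0.0416667° lat → SW at lon -126.833°, lat -21°.
latitude 21.0000° S, longitude 126.8333° W.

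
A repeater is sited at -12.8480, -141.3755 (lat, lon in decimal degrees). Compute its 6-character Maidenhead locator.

BH97hd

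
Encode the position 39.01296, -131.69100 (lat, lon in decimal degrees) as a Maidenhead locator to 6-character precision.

CM49da

Shift to the Maidenhead origin (180°W, 90°S): lon 48.3090, lat 129.0130.
Field: 48.3090/20 → 2 → C, 129.0130/10 → 12 → M; chars CM.
Square: 8.3090/2 → 4, 9.0130/1 → 9; chars 49.
Subsquare: 0.3090/0.0833333 → 3 → d, 0.0130/0.0416667 → 0 → a; chars da.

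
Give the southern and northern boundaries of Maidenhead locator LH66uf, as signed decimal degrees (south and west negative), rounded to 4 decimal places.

-13.7917, -13.7500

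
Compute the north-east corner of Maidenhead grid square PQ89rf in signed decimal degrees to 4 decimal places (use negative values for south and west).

79.2500, 137.5000

Field P=15, Q=16: +15·20° lon, +16·10° lat → SW at lon 120°, lat 70°.
Square 8, 9: +8·2° lon, +9·1° lat → SW at lon 136°, lat 79°.
Subsquare r=17, f=5: +17·0.0833333° lon, +5·0.0416667° lat → SW at lon 137.417°, lat 79.2083°.
Cell spans 0.0833333° lon × 0.0416667° lat. NE corner is SW corner plus one full cell.
latitude 79.2500, longitude 137.5000.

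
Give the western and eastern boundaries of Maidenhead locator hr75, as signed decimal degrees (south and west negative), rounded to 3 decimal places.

-26.000, -24.000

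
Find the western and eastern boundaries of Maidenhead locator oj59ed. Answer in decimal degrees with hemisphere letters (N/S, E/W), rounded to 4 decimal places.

Field O=14, J=9: +14·20° lon, +9·10° lat → SW at lon 100°, lat 0°.
Square 5, 9: +5·2° lon, +9·1° lat → SW at lon 110°, lat 9°.
Subsquare e=4, d=3: +4·0.0833333° lon, +3·0.0416667° lat → SW at lon 110.333°, lat 9.125°.
Cell spans 0.0833333° lon × 0.0416667° lat.
west 110.3333° E, east 110.4167° E.

110.3333° E, 110.4167° E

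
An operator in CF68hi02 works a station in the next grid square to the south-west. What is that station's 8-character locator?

CF68gi91

Longitude extended square 0; −1 → -1, wraps to 9, carry into subsquare.
Longitude subsquare h = 7; −1 → 6 = g.
Latitude extended square 2; −1 → 1.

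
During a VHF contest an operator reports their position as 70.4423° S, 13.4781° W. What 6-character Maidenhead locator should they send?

Shift to the Maidenhead origin (180°W, 90°S): lon 166.5219, lat 19.5577.
Field: 166.5219/20 → 8 → I, 19.5577/10 → 1 → B; chars IB.
Square: 6.5219/2 → 3, 9.5577/1 → 9; chars 39.
Subsquare: 0.5219/0.0833333 → 6 → g, 0.5577/0.0416667 → 13 → n; chars gn.

IB39gn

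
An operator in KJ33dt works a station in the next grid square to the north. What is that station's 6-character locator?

Latitude subsquare t = 19; +1 → 20 = u.
The longitude characters are unchanged.

KJ33du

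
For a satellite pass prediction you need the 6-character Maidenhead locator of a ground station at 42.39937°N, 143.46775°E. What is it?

QN12rj

Shift to the Maidenhead origin (180°W, 90°S): lon 323.4678, lat 132.3994.
Field: 323.4678/20 → 16 → Q, 132.3994/10 → 13 → N; chars QN.
Square: 3.4678/2 → 1, 2.3994/1 → 2; chars 12.
Subsquare: 1.4678/0.0833333 → 17 → r, 0.3994/0.0416667 → 9 → j; chars rj.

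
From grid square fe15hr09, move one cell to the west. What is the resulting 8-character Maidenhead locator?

FE15gr99

Longitude extended square 0; −1 → -1, wraps to 9, carry into subsquare.
Longitude subsquare h = 7; −1 → 6 = g.
The latitude characters are unchanged.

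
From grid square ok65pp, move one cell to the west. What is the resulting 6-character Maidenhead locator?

Longitude subsquare p = 15; −1 → 14 = o.
The latitude characters are unchanged.

OK65op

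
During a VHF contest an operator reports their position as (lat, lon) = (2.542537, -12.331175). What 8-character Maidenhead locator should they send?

IJ32un00

Offset from 180°W / 90°S: lon 167.66882°, lat 92.54254°.
Field: 167.66882/20 → 8 → I, 92.54254/10 → 9 → J; chars IJ.
Square: 7.66882/2 → 3, 2.54254/1 → 2; chars 32.
Subsquare: 1.66882/0.0833333 → 20 → u, 0.54254/0.0416667 → 13 → n; chars un.
Extended square: 0.00216/0.00833333 → 0, 0.00087/0.00416667 → 0; chars 00.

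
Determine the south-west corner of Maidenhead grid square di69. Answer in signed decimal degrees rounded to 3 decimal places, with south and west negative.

Field D=3, I=8: +3·20° lon, +8·10° lat → SW at lon -120°, lat -10°.
Square 6, 9: +6·2° lon, +9·1° lat → SW at lon -108°, lat -1°.
latitude -1.000, longitude -108.000.

-1.000, -108.000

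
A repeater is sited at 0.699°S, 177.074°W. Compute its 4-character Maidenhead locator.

AI19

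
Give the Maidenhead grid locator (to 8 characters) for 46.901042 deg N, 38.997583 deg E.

Shift to the Maidenhead origin (180°W, 90°S): lon 218.99758, lat 136.90104.
Field: lon ⌊218.99758/20⌋ = 10 → K; lat ⌊136.90104/10⌋ = 13 → N.
Square: lon ⌊18.99758/2⌋ = 9; lat ⌊6.90104/1⌋ = 6.
Subsquare: lon ⌊0.99758/0.0833333⌋ = 11 → l; lat ⌊0.90104/0.0416667⌋ = 21 → v.
Extended square: lon ⌊0.08092/0.00833333⌋ = 9; lat ⌊0.02604/0.00416667⌋ = 6.

KN96lv96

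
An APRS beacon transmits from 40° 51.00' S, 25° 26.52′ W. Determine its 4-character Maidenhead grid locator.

Offset from 180°W / 90°S: lon 154.56°, lat 49.15°.
Field: 154.56/20 → 7 → H, 49.15/10 → 4 → E; chars HE.
Square: 14.56/2 → 7, 9.15/1 → 9; chars 79.

HE79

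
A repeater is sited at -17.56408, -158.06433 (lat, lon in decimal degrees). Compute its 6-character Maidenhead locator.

BH02xk

Shift to the Maidenhead origin (180°W, 90°S): lon 21.9357, lat 72.4359.
Field: 21.9357/20 → 1 → B, 72.4359/10 → 7 → H; chars BH.
Square: 1.9357/2 → 0, 2.4359/1 → 2; chars 02.
Subsquare: 1.9357/0.0833333 → 23 → x, 0.4359/0.0416667 → 10 → k; chars xk.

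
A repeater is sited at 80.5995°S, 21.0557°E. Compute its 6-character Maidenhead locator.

Offset from 180°W / 90°S: lon 201.0557°, lat 9.4005°.
Field (20°×10°, letters A–R): 201.0557/20 → 10 → K, 9.4005/10 → 0 → A; chars KA.
Square (2°×1°, digits 0–9): 1.0557/2 → 0, 9.4005/1 → 9; chars 09.
Subsquare (5′×2.5′, letters a–x): 1.0557/0.0833333 → 12 → m, 0.4005/0.0416667 → 9 → j; chars mj.

KA09mj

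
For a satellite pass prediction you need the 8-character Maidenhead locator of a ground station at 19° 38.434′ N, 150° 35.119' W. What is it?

Add 180° to longitude and 90° to latitude: 29.41468, 109.64057.
Field: lon ⌊29.41468/20⌋ = 1 → B; lat ⌊109.64057/10⌋ = 10 → K.
Square: lon ⌊9.41468/2⌋ = 4; lat ⌊9.64057/1⌋ = 9.
Subsquare: lon ⌊1.41468/0.0833333⌋ = 16 → q; lat ⌊0.64057/0.0416667⌋ = 15 → p.
Extended square: lon ⌊0.08135/0.00833333⌋ = 9; lat ⌊0.01557/0.00416667⌋ = 3.

BK49qp93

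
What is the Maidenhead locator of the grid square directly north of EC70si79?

EC70sj70

Latitude extended square 9; +1 → 10, wraps to 0, carry into subsquare.
Latitude subsquare i = 8; +1 → 9 = j.
The longitude characters are unchanged.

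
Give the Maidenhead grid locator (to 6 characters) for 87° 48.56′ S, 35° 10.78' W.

HA22je

Shift to the Maidenhead origin (180°W, 90°S): lon 144.8203, lat 2.1907.
Field: 144.8203/20 → 7 → H, 2.1907/10 → 0 → A; chars HA.
Square: 4.8203/2 → 2, 2.1907/1 → 2; chars 22.
Subsquare: 0.8203/0.0833333 → 9 → j, 0.1907/0.0416667 → 4 → e; chars je.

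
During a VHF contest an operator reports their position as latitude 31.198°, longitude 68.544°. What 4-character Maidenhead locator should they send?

MM41

Shift to the Maidenhead origin (180°W, 90°S): lon 248.54, lat 121.20.
Field: lon ⌊248.54/20⌋ = 12 → M; lat ⌊121.20/10⌋ = 12 → M.
Square: lon ⌊8.54/2⌋ = 4; lat ⌊1.20/1⌋ = 1.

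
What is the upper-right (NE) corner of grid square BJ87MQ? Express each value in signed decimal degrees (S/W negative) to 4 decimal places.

7.7083, -142.9167

Field B=1, J=9: +1·20° lon, +9·10° lat → SW at lon -160°, lat 0°.
Square 8, 7: +8·2° lon, +7·1° lat → SW at lon -144°, lat 7°.
Subsquare m=12, q=16: +12·0.0833333° lon, +16·0.0416667° lat → SW at lon -143°, lat 7.66667°.
Cell spans 0.0833333° lon × 0.0416667° lat. NE corner is SW corner plus one full cell.
latitude 7.7083, longitude -142.9167.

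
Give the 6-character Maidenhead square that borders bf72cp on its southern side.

BF72co

Latitude subsquare p = 15; −1 → 14 = o.
The longitude characters are unchanged.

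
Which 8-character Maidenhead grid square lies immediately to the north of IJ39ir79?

IJ39is70

Latitude extended square 9; +1 → 10, wraps to 0, carry into subsquare.
Latitude subsquare r = 17; +1 → 18 = s.
The longitude characters are unchanged.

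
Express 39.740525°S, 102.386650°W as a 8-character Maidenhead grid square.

DF80tg32

Shift to the Maidenhead origin (180°W, 90°S): lon 77.61335, lat 50.25948.
Field: 77.61335/20 → 3 → D, 50.25948/10 → 5 → F; chars DF.
Square: 17.61335/2 → 8, 0.25948/1 → 0; chars 80.
Subsquare: 1.61335/0.0833333 → 19 → t, 0.25948/0.0416667 → 6 → g; chars tg.
Extended square: 0.03002/0.00833333 → 3, 0.00948/0.00416667 → 2; chars 32.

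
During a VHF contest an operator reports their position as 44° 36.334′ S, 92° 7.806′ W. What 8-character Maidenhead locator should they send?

Add 180° to longitude and 90° to latitude: 87.86990, 45.39443.
Field: lon ⌊87.86990/20⌋ = 4 → E; lat ⌊45.39443/10⌋ = 4 → E.
Square: lon ⌊7.86990/2⌋ = 3; lat ⌊5.39443/1⌋ = 5.
Subsquare: lon ⌊1.86990/0.0833333⌋ = 22 → w; lat ⌊0.39443/0.0416667⌋ = 9 → j.
Extended square: lon ⌊0.03657/0.00833333⌋ = 4; lat ⌊0.01943/0.00416667⌋ = 4.

EE35wj44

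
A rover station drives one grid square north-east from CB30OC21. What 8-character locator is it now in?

Longitude extended square 2; +1 → 3.
Latitude extended square 1; +1 → 2.

CB30oc32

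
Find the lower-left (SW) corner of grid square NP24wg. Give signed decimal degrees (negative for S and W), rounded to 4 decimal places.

64.2500, 85.8333

Field N=13, P=15: +13·20° lon, +15·10° lat → SW at lon 80°, lat 60°.
Square 2, 4: +2·2° lon, +4·1° lat → SW at lon 84°, lat 64°.
Subsquare w=22, g=6: +22·0.0833333° lon, +6·0.0416667° lat → SW at lon 85.8333°, lat 64.25°.
latitude 64.2500, longitude 85.8333.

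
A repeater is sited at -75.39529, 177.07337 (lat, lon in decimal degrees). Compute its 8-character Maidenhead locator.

RB84mo85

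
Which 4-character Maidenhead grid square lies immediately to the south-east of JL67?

JL76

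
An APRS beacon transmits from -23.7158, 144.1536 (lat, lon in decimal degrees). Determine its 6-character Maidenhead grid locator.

Add 180° to longitude and 90° to latitude: 324.1536, 66.2842.
Field: 324.1536/20 → 16 → Q, 66.2842/10 → 6 → G; chars QG.
Square: 4.1536/2 → 2, 6.2842/1 → 6; chars 26.
Subsquare: 0.1536/0.0833333 → 1 → b, 0.2842/0.0416667 → 6 → g; chars bg.

QG26bg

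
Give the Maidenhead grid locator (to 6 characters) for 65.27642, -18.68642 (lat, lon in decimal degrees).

Add 180° to longitude and 90° to latitude: 161.3136, 155.2764.
Field: lon ⌊161.3136/20⌋ = 8 → I; lat ⌊155.2764/10⌋ = 15 → P.
Square: lon ⌊1.3136/2⌋ = 0; lat ⌊5.2764/1⌋ = 5.
Subsquare: lon ⌊1.3136/0.0833333⌋ = 15 → p; lat ⌊0.2764/0.0416667⌋ = 6 → g.

IP05pg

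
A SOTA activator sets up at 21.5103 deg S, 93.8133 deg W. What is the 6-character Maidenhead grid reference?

Add 180° to longitude and 90° to latitude: 86.1867, 68.4897.
Field: lon ⌊86.1867/20⌋ = 4 → E; lat ⌊68.4897/10⌋ = 6 → G.
Square: lon ⌊6.1867/2⌋ = 3; lat ⌊8.4897/1⌋ = 8.
Subsquare: lon ⌊0.1867/0.0833333⌋ = 2 → c; lat ⌊0.4897/0.0416667⌋ = 11 → l.

EG38cl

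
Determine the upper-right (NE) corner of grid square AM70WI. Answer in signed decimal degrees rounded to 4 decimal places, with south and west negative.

30.3750, -164.0833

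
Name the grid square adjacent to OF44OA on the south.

OF43ox

Latitude subsquare a = 0; −1 → -1, wraps to 23 = x, carry into square.
Latitude square 4; −1 → 3.
The longitude characters are unchanged.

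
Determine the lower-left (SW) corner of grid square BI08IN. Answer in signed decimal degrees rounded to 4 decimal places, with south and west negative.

-1.4583, -159.3333

Field B=1, I=8: +1·20° lon, +8·10° lat → SW at lon -160°, lat -10°.
Square 0, 8: +0·2° lon, +8·1° lat → SW at lon -160°, lat -2°.
Subsquare i=8, n=13: +8·0.0833333° lon, +13·0.0416667° lat → SW at lon -159.333°, lat -1.45833°.
latitude -1.4583, longitude -159.3333.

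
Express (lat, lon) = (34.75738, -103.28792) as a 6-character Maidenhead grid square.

Shift to the Maidenhead origin (180°W, 90°S): lon 76.7121, lat 124.7574.
Field (20°×10°, letters A–R): lon ⌊76.7121/20⌋ = 3 → D; lat ⌊124.7574/10⌋ = 12 → M.
Square (2°×1°, digits 0–9): lon ⌊16.7121/2⌋ = 8; lat ⌊4.7574/1⌋ = 4.
Subsquare (5′×2.5′, letters a–x): lon ⌊0.7121/0.0833333⌋ = 8 → i; lat ⌊0.7574/0.0416667⌋ = 18 → s.

DM84is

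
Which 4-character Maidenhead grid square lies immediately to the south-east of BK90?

Longitude square 9; +1 → 10, wraps to 0, carry into field.
Longitude field B = 1; +1 → 2 = C.
Latitude square 0; −1 → -1, wraps to 9, carry into field.
Latitude field K = 10; −1 → 9 = J.

CJ09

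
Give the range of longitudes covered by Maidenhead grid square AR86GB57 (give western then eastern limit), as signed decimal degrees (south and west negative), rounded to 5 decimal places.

-163.45833, -163.45000

Field A=0, R=17: +0·20° lon, +17·10° lat → SW at lon -180°, lat 80°.
Square 8, 6: +8·2° lon, +6·1° lat → SW at lon -164°, lat 86°.
Subsquare g=6, b=1: +6·0.0833333° lon, +1·0.0416667° lat → SW at lon -163.5°, lat 86.0417°.
Extended square 5, 7: +5·0.00833333° lon, +7·0.00416667° lat → SW at lon -163.458°, lat 86.0708°.
Cell spans 0.00833333° lon × 0.00416667° lat.
west -163.45833, east -163.45000.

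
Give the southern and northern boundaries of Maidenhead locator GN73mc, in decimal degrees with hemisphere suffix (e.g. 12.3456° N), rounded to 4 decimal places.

43.0833° N, 43.1250° N

Field G=6, N=13: +6·20° lon, +13·10° lat → SW at lon -60°, lat 40°.
Square 7, 3: +7·2° lon, +3·1° lat → SW at lon -46°, lat 43°.
Subsquare m=12, c=2: +12·0.0833333° lon, +2·0.0416667° lat → SW at lon -45°, lat 43.0833°.
Cell spans 0.0833333° lon × 0.0416667° lat.
south 43.0833° N, north 43.1250° N.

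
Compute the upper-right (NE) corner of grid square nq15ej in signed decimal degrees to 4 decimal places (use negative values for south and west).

75.4167, 82.4167

Field N=13, Q=16: +13·20° lon, +16·10° lat → SW at lon 80°, lat 70°.
Square 1, 5: +1·2° lon, +5·1° lat → SW at lon 82°, lat 75°.
Subsquare e=4, j=9: +4·0.0833333° lon, +9·0.0416667° lat → SW at lon 82.3333°, lat 75.375°.
Cell spans 0.0833333° lon × 0.0416667° lat. NE corner is SW corner plus one full cell.
latitude 75.4167, longitude 82.4167.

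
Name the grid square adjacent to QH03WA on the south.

QH02wx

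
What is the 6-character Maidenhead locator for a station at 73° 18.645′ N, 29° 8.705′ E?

KQ43nh

Offset from 180°W / 90°S: lon 209.1451°, lat 163.3107°.
Field: lon ⌊209.1451/20⌋ = 10 → K; lat ⌊163.3107/10⌋ = 16 → Q.
Square: lon ⌊9.1451/2⌋ = 4; lat ⌊3.3107/1⌋ = 3.
Subsquare: lon ⌊1.1451/0.0833333⌋ = 13 → n; lat ⌊0.3107/0.0416667⌋ = 7 → h.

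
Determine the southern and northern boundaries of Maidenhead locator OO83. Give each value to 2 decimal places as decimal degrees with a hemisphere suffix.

53.00° N, 54.00° N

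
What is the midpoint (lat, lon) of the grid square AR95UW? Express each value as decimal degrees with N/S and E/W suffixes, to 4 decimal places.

85.9375° N, 160.2917° W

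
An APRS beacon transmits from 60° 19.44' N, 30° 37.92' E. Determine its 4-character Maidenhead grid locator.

KP50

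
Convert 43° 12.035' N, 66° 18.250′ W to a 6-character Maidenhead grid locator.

Shift to the Maidenhead origin (180°W, 90°S): lon 113.6958, lat 133.2006.
Field (20°×10°, letters A–R): 113.6958/20 → 5 → F, 133.2006/10 → 13 → N; chars FN.
Square (2°×1°, digits 0–9): 13.6958/2 → 6, 3.2006/1 → 3; chars 63.
Subsquare (5′×2.5′, letters a–x): 1.6958/0.0833333 → 20 → u, 0.2006/0.0416667 → 4 → e; chars ue.

FN63ue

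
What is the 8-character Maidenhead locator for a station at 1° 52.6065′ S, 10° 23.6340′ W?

Offset from 180°W / 90°S: lon 169.60610°, lat 88.12323°.
Field (20°×10°, letters A–R): 169.60610/20 → 8 → I, 88.12323/10 → 8 → I; chars II.
Square (2°×1°, digits 0–9): 9.60610/2 → 4, 8.12323/1 → 8; chars 48.
Subsquare (5′×2.5′, letters a–x): 1.60610/0.0833333 → 19 → t, 0.12323/0.0416667 → 2 → c; chars tc.
Extended square (30″×15″, digits 0–9): 0.02277/0.00833333 → 2, 0.03989/0.00416667 → 9; chars 29.

II48tc29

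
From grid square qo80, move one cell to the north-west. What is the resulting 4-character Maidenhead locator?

Longitude square 8; −1 → 7.
Latitude square 0; +1 → 1.

QO71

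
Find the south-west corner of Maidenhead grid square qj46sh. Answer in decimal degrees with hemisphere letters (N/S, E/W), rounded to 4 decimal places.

Field Q=16, J=9: +16·20° lon, +9·10° lat → SW at lon 140°, lat 0°.
Square 4, 6: +4·2° lon, +6·1° lat → SW at lon 148°, lat 6°.
Subsquare s=18, h=7: +18·0.0833333° lon, +7·0.0416667° lat → SW at lon 149.5°, lat 6.29167°.
latitude 6.2917° N, longitude 149.5000° E.

6.2917° N, 149.5000° E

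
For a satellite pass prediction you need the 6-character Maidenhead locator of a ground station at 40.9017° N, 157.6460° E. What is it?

QN80tv

Offset from 180°W / 90°S: lon 337.6460°, lat 130.9017°.
Field: 337.6460/20 → 16 → Q, 130.9017/10 → 13 → N; chars QN.
Square: 17.6460/2 → 8, 0.9017/1 → 0; chars 80.
Subsquare: 1.6460/0.0833333 → 19 → t, 0.9017/0.0416667 → 21 → v; chars tv.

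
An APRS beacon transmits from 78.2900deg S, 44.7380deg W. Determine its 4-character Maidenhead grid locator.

GB71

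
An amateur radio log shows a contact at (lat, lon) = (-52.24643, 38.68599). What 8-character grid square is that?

Add 180° to longitude and 90° to latitude: 218.68599, 37.75357.
Field: lon ⌊218.68599/20⌋ = 10 → K; lat ⌊37.75357/10⌋ = 3 → D.
Square: lon ⌊18.68599/2⌋ = 9; lat ⌊7.75357/1⌋ = 7.
Subsquare: lon ⌊0.68599/0.0833333⌋ = 8 → i; lat ⌊0.75357/0.0416667⌋ = 18 → s.
Extended square: lon ⌊0.01932/0.00833333⌋ = 2; lat ⌊0.00357/0.00416667⌋ = 0.

KD97is20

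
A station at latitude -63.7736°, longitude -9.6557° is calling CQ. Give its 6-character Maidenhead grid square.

Offset from 180°W / 90°S: lon 170.3443°, lat 26.2264°.
Field (20°×10°, letters A–R): 170.3443/20 → 8 → I, 26.2264/10 → 2 → C; chars IC.
Square (2°×1°, digits 0–9): 10.3443/2 → 5, 6.2264/1 → 6; chars 56.
Subsquare (5′×2.5′, letters a–x): 0.3443/0.0833333 → 4 → e, 0.2264/0.0416667 → 5 → f; chars ef.

IC56ef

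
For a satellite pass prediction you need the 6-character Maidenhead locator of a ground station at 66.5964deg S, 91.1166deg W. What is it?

EC43kj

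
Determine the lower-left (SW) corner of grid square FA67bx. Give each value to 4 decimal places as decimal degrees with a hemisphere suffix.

82.0417° S, 67.9167° W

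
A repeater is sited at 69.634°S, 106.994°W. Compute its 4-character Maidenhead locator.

DC60

Add 180° to longitude and 90° to latitude: 73.01, 20.37.
Field (20°×10°, letters A–R): 73.01/20 → 3 → D, 20.37/10 → 2 → C; chars DC.
Square (2°×1°, digits 0–9): 13.01/2 → 6, 0.37/1 → 0; chars 60.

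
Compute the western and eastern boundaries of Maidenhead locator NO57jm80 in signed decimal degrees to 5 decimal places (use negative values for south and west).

90.81667, 90.82500

Field N=13, O=14: +13·20° lon, +14·10° lat → SW at lon 80°, lat 50°.
Square 5, 7: +5·2° lon, +7·1° lat → SW at lon 90°, lat 57°.
Subsquare j=9, m=12: +9·0.0833333° lon, +12·0.0416667° lat → SW at lon 90.75°, lat 57.5°.
Extended square 8, 0: +8·0.00833333° lon, +0·0.00416667° lat → SW at lon 90.8167°, lat 57.5°.
Cell spans 0.00833333° lon × 0.00416667° lat.
west 90.81667, east 90.82500.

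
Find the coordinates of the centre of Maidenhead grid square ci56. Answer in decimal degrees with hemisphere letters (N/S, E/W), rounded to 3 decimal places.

3.500° S, 129.000° W

Field C=2, I=8: +2·20° lon, +8·10° lat → SW at lon -140°, lat -10°.
Square 5, 6: +5·2° lon, +6·1° lat → SW at lon -130°, lat -4°.
Cell spans 2° lon × 1° lat. Centre is SW corner plus half of each.
latitude 3.500° S, longitude 129.000° W.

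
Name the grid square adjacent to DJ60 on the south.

Latitude square 0; −1 → -1, wraps to 9, carry into field.
Latitude field J = 9; −1 → 8 = I.
The longitude characters are unchanged.

DI69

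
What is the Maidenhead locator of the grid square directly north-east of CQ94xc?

DQ04ad

Longitude subsquare x = 23; +1 → 24, wraps to 0 = a, carry into square.
Longitude square 9; +1 → 10, wraps to 0, carry into field.
Longitude field C = 2; +1 → 3 = D.
Latitude subsquare c = 2; +1 → 3 = d.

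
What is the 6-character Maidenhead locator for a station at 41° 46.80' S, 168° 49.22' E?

RE48jf

Shift to the Maidenhead origin (180°W, 90°S): lon 348.8203, lat 48.2200.
Field: lon ⌊348.8203/20⌋ = 17 → R; lat ⌊48.2200/10⌋ = 4 → E.
Square: lon ⌊8.8203/2⌋ = 4; lat ⌊8.2200/1⌋ = 8.
Subsquare: lon ⌊0.8203/0.0833333⌋ = 9 → j; lat ⌊0.2200/0.0416667⌋ = 5 → f.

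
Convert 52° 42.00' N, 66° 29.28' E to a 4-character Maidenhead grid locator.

MO32

Shift to the Maidenhead origin (180°W, 90°S): lon 246.49, lat 142.70.
Field: lon ⌊246.49/20⌋ = 12 → M; lat ⌊142.70/10⌋ = 14 → O.
Square: lon ⌊6.49/2⌋ = 3; lat ⌊2.70/1⌋ = 2.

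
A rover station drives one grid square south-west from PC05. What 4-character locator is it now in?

Longitude square 0; −1 → -1, wraps to 9, carry into field.
Longitude field P = 15; −1 → 14 = O.
Latitude square 5; −1 → 4.

OC94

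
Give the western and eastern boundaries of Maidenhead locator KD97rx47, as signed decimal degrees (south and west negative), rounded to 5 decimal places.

39.45000, 39.45833

Field K=10, D=3: +10·20° lon, +3·10° lat → SW at lon 20°, lat -60°.
Square 9, 7: +9·2° lon, +7·1° lat → SW at lon 38°, lat -53°.
Subsquare r=17, x=23: +17·0.0833333° lon, +23·0.0416667° lat → SW at lon 39.4167°, lat -52.0417°.
Extended square 4, 7: +4·0.00833333° lon, +7·0.00416667° lat → SW at lon 39.45°, lat -52.0125°.
Cell spans 0.00833333° lon × 0.00416667° lat.
west 39.45000, east 39.45833.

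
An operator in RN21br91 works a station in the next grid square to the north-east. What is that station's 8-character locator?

RN21cr02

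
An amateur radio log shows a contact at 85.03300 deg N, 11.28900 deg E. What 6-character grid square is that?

JR55pa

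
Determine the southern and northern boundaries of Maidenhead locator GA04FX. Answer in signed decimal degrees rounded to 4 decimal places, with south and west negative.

Field G=6, A=0: +6·20° lon, +0·10° lat → SW at lon -60°, lat -90°.
Square 0, 4: +0·2° lon, +4·1° lat → SW at lon -60°, lat -86°.
Subsquare f=5, x=23: +5·0.0833333° lon, +23·0.0416667° lat → SW at lon -59.5833°, lat -85.0417°.
Cell spans 0.0833333° lon × 0.0416667° lat.
south -85.0417, north -85.0000.

-85.0417, -85.0000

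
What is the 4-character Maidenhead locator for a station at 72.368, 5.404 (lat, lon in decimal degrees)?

Add 180° to longitude and 90° to latitude: 185.40, 162.37.
Field: lon ⌊185.40/20⌋ = 9 → J; lat ⌊162.37/10⌋ = 16 → Q.
Square: lon ⌊5.40/2⌋ = 2; lat ⌊2.37/1⌋ = 2.

JQ22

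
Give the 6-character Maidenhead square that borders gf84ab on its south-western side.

GF74xa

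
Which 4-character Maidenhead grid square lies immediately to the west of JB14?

Longitude square 1; −1 → 0.
The latitude characters are unchanged.

JB04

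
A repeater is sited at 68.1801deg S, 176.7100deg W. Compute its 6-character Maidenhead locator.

Offset from 180°W / 90°S: lon 3.2900°, lat 21.8199°.
Field: 3.2900/20 → 0 → A, 21.8199/10 → 2 → C; chars AC.
Square: 3.2900/2 → 1, 1.8199/1 → 1; chars 11.
Subsquare: 1.2900/0.0833333 → 15 → p, 0.8199/0.0416667 → 19 → t; chars pt.

AC11pt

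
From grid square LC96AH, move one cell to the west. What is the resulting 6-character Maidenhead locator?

LC86xh

Longitude subsquare a = 0; −1 → -1, wraps to 23 = x, carry into square.
Longitude square 9; −1 → 8.
The latitude characters are unchanged.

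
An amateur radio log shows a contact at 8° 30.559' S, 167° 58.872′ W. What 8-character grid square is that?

AI61al27

Shift to the Maidenhead origin (180°W, 90°S): lon 12.01880, lat 81.49068.
Field: 12.01880/20 → 0 → A, 81.49068/10 → 8 → I; chars AI.
Square: 12.01880/2 → 6, 1.49068/1 → 1; chars 61.
Subsquare: 0.01880/0.0833333 → 0 → a, 0.49068/0.0416667 → 11 → l; chars al.
Extended square: 0.01880/0.00833333 → 2, 0.03235/0.00416667 → 7; chars 27.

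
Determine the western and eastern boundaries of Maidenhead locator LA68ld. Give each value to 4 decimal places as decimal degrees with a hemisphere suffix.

52.9167° E, 53.0000° E

Field L=11, A=0: +11·20° lon, +0·10° lat → SW at lon 40°, lat -90°.
Square 6, 8: +6·2° lon, +8·1° lat → SW at lon 52°, lat -82°.
Subsquare l=11, d=3: +11·0.0833333° lon, +3·0.0416667° lat → SW at lon 52.9167°, lat -81.875°.
Cell spans 0.0833333° lon × 0.0416667° lat.
west 52.9167° E, east 53.0000° E.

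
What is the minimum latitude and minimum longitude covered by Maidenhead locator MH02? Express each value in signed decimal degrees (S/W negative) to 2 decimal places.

Field M=12, H=7: +12·20° lon, +7·10° lat → SW at lon 60°, lat -20°.
Square 0, 2: +0·2° lon, +2·1° lat → SW at lon 60°, lat -18°.
latitude -18.00, longitude 60.00.

-18.00, 60.00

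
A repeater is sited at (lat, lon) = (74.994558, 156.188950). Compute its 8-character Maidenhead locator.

Shift to the Maidenhead origin (180°W, 90°S): lon 336.18895, lat 164.99456.
Field (20°×10°, letters A–R): lon ⌊336.18895/20⌋ = 16 → Q; lat ⌊164.99456/10⌋ = 16 → Q.
Square (2°×1°, digits 0–9): lon ⌊16.18895/2⌋ = 8; lat ⌊4.99456/1⌋ = 4.
Subsquare (5′×2.5′, letters a–x): lon ⌊0.18895/0.0833333⌋ = 2 → c; lat ⌊0.99456/0.0416667⌋ = 23 → x.
Extended square (30″×15″, digits 0–9): lon ⌊0.02228/0.00833333⌋ = 2; lat ⌊0.03622/0.00416667⌋ = 8.

QQ84cx28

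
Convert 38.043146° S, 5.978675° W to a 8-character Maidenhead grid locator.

Shift to the Maidenhead origin (180°W, 90°S): lon 174.02132, lat 51.95685.
Field: 174.02132/20 → 8 → I, 51.95685/10 → 5 → F; chars IF.
Square: 14.02132/2 → 7, 1.95685/1 → 1; chars 71.
Subsquare: 0.02132/0.0833333 → 0 → a, 0.95685/0.0416667 → 22 → w; chars aw.
Extended square: 0.02132/0.00833333 → 2, 0.04019/0.00416667 → 9; chars 29.

IF71aw29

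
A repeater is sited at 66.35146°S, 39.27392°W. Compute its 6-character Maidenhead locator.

HC03ip

Add 180° to longitude and 90° to latitude: 140.7261, 23.6485.
Field: 140.7261/20 → 7 → H, 23.6485/10 → 2 → C; chars HC.
Square: 0.7261/2 → 0, 3.6485/1 → 3; chars 03.
Subsquare: 0.7261/0.0833333 → 8 → i, 0.6485/0.0416667 → 15 → p; chars ip.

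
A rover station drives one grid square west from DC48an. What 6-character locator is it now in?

Longitude subsquare a = 0; −1 → -1, wraps to 23 = x, carry into square.
Longitude square 4; −1 → 3.
The latitude characters are unchanged.

DC38xn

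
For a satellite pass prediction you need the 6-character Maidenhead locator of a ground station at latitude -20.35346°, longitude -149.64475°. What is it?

BG59ep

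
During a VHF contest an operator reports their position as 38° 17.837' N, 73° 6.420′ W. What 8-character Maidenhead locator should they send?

FM38kh71

Shift to the Maidenhead origin (180°W, 90°S): lon 106.89300, lat 128.29728.
Field: 106.89300/20 → 5 → F, 128.29728/10 → 12 → M; chars FM.
Square: 6.89300/2 → 3, 8.29728/1 → 8; chars 38.
Subsquare: 0.89300/0.0833333 → 10 → k, 0.29728/0.0416667 → 7 → h; chars kh.
Extended square: 0.05967/0.00833333 → 7, 0.00562/0.00416667 → 1; chars 71.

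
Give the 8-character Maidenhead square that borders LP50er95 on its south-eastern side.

Longitude extended square 9; +1 → 10, wraps to 0, carry into subsquare.
Longitude subsquare e = 4; +1 → 5 = f.
Latitude extended square 5; −1 → 4.

LP50fr04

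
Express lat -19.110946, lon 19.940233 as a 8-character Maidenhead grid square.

JH90xv23

Offset from 180°W / 90°S: lon 199.94023°, lat 70.88905°.
Field: 199.94023/20 → 9 → J, 70.88905/10 → 7 → H; chars JH.
Square: 19.94023/2 → 9, 0.88905/1 → 0; chars 90.
Subsquare: 1.94023/0.0833333 → 23 → x, 0.88905/0.0416667 → 21 → v; chars xv.
Extended square: 0.02357/0.00833333 → 2, 0.01405/0.00416667 → 3; chars 23.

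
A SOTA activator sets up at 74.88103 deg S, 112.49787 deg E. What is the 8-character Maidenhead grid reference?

OB65fc98

Offset from 180°W / 90°S: lon 292.49787°, lat 15.11897°.
Field (20°×10°, letters A–R): lon ⌊292.49787/20⌋ = 14 → O; lat ⌊15.11897/10⌋ = 1 → B.
Square (2°×1°, digits 0–9): lon ⌊12.49787/2⌋ = 6; lat ⌊5.11897/1⌋ = 5.
Subsquare (5′×2.5′, letters a–x): lon ⌊0.49787/0.0833333⌋ = 5 → f; lat ⌊0.11897/0.0416667⌋ = 2 → c.
Extended square (30″×15″, digits 0–9): lon ⌊0.08120/0.00833333⌋ = 9; lat ⌊0.03564/0.00416667⌋ = 8.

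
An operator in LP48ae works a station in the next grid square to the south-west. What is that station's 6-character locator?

LP38xd

Longitude subsquare a = 0; −1 → -1, wraps to 23 = x, carry into square.
Longitude square 4; −1 → 3.
Latitude subsquare e = 4; −1 → 3 = d.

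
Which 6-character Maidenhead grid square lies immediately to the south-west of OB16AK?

OB06xj

Longitude subsquare a = 0; −1 → -1, wraps to 23 = x, carry into square.
Longitude square 1; −1 → 0.
Latitude subsquare k = 10; −1 → 9 = j.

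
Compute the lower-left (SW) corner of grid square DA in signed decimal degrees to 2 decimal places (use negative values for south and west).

-90.00, -120.00

Field D=3, A=0: +3·20° lon, +0·10° lat → SW at lon -120°, lat -90°.
latitude -90.00, longitude -120.00.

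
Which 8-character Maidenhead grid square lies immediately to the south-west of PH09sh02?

PH09rh91

Longitude extended square 0; −1 → -1, wraps to 9, carry into subsquare.
Longitude subsquare s = 18; −1 → 17 = r.
Latitude extended square 2; −1 → 1.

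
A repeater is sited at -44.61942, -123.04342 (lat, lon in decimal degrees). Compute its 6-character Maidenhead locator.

CE85lj

Add 180° to longitude and 90° to latitude: 56.9566, 45.3806.
Field (20°×10°, letters A–R): 56.9566/20 → 2 → C, 45.3806/10 → 4 → E; chars CE.
Square (2°×1°, digits 0–9): 16.9566/2 → 8, 5.3806/1 → 5; chars 85.
Subsquare (5′×2.5′, letters a–x): 0.9566/0.0833333 → 11 → l, 0.3806/0.0416667 → 9 → j; chars lj.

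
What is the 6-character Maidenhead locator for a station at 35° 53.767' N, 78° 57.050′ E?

Offset from 180°W / 90°S: lon 258.9508°, lat 125.8961°.
Field: 258.9508/20 → 12 → M, 125.8961/10 → 12 → M; chars MM.
Square: 18.9508/2 → 9, 5.8961/1 → 5; chars 95.
Subsquare: 0.9508/0.0833333 → 11 → l, 0.8961/0.0416667 → 21 → v; chars lv.

MM95lv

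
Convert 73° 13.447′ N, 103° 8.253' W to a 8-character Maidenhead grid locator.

DQ83kf33

Add 180° to longitude and 90° to latitude: 76.86245, 163.22412.
Field: 76.86245/20 → 3 → D, 163.22412/10 → 16 → Q; chars DQ.
Square: 16.86245/2 → 8, 3.22412/1 → 3; chars 83.
Subsquare: 0.86245/0.0833333 → 10 → k, 0.22412/0.0416667 → 5 → f; chars kf.
Extended square: 0.02912/0.00833333 → 3, 0.01578/0.00416667 → 3; chars 33.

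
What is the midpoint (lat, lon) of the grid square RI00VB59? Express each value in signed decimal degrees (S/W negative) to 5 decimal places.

Field R=17, I=8: +17·20° lon, +8·10° lat → SW at lon 160°, lat -10°.
Square 0, 0: +0·2° lon, +0·1° lat → SW at lon 160°, lat -10°.
Subsquare v=21, b=1: +21·0.0833333° lon, +1·0.0416667° lat → SW at lon 161.75°, lat -9.95833°.
Extended square 5, 9: +5·0.00833333° lon, +9·0.00416667° lat → SW at lon 161.792°, lat -9.92083°.
Cell spans 0.00833333° lon × 0.00416667° lat. Centre is SW corner plus half of each.
latitude -9.91875, longitude 161.79583.

-9.91875, 161.79583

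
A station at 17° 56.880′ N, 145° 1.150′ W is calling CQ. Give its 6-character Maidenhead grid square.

Shift to the Maidenhead origin (180°W, 90°S): lon 34.9808, lat 107.9480.
Field: lon ⌊34.9808/20⌋ = 1 → B; lat ⌊107.9480/10⌋ = 10 → K.
Square: lon ⌊14.9808/2⌋ = 7; lat ⌊7.9480/1⌋ = 7.
Subsquare: lon ⌊0.9808/0.0833333⌋ = 11 → l; lat ⌊0.9480/0.0416667⌋ = 22 → w.

BK77lw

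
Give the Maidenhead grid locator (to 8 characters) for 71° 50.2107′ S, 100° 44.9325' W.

DB98pd09

Add 180° to longitude and 90° to latitude: 79.25113, 18.16316.
Field: 79.25113/20 → 3 → D, 18.16316/10 → 1 → B; chars DB.
Square: 19.25113/2 → 9, 8.16316/1 → 8; chars 98.
Subsquare: 1.25113/0.0833333 → 15 → p, 0.16316/0.0416667 → 3 → d; chars pd.
Extended square: 0.00113/0.00833333 → 0, 0.03816/0.00416667 → 9; chars 09.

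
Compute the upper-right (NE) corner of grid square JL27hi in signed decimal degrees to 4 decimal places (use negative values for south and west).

Field J=9, L=11: +9·20° lon, +11·10° lat → SW at lon 0°, lat 20°.
Square 2, 7: +2·2° lon, +7·1° lat → SW at lon 4°, lat 27°.
Subsquare h=7, i=8: +7·0.0833333° lon, +8·0.0416667° lat → SW at lon 4.58333°, lat 27.3333°.
Cell spans 0.0833333° lon × 0.0416667° lat. NE corner is SW corner plus one full cell.
latitude 27.3750, longitude 4.6667.

27.3750, 4.6667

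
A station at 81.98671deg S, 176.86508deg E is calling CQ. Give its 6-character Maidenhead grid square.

RA88ka

Add 180° to longitude and 90° to latitude: 356.8651, 8.0133.
Field (20°×10°, letters A–R): lon ⌊356.8651/20⌋ = 17 → R; lat ⌊8.0133/10⌋ = 0 → A.
Square (2°×1°, digits 0–9): lon ⌊16.8651/2⌋ = 8; lat ⌊8.0133/1⌋ = 8.
Subsquare (5′×2.5′, letters a–x): lon ⌊0.8651/0.0833333⌋ = 10 → k; lat ⌊0.0133/0.0416667⌋ = 0 → a.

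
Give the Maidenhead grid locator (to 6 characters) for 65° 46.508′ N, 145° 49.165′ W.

Shift to the Maidenhead origin (180°W, 90°S): lon 34.1806, lat 155.7751.
Field: lon ⌊34.1806/20⌋ = 1 → B; lat ⌊155.7751/10⌋ = 15 → P.
Square: lon ⌊14.1806/2⌋ = 7; lat ⌊5.7751/1⌋ = 5.
Subsquare: lon ⌊0.1806/0.0833333⌋ = 2 → c; lat ⌊0.7751/0.0416667⌋ = 18 → s.

BP75cs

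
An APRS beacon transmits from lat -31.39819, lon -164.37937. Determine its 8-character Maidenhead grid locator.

AF78to44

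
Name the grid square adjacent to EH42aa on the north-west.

EH32xb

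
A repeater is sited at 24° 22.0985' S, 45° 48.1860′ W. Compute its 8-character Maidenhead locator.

Add 180° to longitude and 90° to latitude: 134.19690, 65.63169.
Field: 134.19690/20 → 6 → G, 65.63169/10 → 6 → G; chars GG.
Square: 14.19690/2 → 7, 5.63169/1 → 5; chars 75.
Subsquare: 0.19690/0.0833333 → 2 → c, 0.63169/0.0416667 → 15 → p; chars cp.
Extended square: 0.03023/0.00833333 → 3, 0.00669/0.00416667 → 1; chars 31.

GG75cp31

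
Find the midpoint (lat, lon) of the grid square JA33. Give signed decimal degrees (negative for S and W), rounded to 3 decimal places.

-86.500, 7.000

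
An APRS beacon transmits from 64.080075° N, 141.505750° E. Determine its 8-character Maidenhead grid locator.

Shift to the Maidenhead origin (180°W, 90°S): lon 321.50575, lat 154.08007.
Field: 321.50575/20 → 16 → Q, 154.08007/10 → 15 → P; chars QP.
Square: 1.50575/2 → 0, 4.08007/1 → 4; chars 04.
Subsquare: 1.50575/0.0833333 → 18 → s, 0.08007/0.0416667 → 1 → b; chars sb.
Extended square: 0.00575/0.00833333 → 0, 0.03841/0.00416667 → 9; chars 09.

QP04sb09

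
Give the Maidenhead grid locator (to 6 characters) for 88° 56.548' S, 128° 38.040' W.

CA51qb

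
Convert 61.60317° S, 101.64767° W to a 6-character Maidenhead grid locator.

DC98ej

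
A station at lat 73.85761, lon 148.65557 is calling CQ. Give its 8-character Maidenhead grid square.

QQ43hu85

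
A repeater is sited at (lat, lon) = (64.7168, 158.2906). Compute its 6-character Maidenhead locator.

Shift to the Maidenhead origin (180°W, 90°S): lon 338.2906, lat 154.7168.
Field: lon ⌊338.2906/20⌋ = 16 → Q; lat ⌊154.7168/10⌋ = 15 → P.
Square: lon ⌊18.2906/2⌋ = 9; lat ⌊4.7168/1⌋ = 4.
Subsquare: lon ⌊0.2906/0.0833333⌋ = 3 → d; lat ⌊0.7168/0.0416667⌋ = 17 → r.

QP94dr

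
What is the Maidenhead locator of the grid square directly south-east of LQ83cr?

LQ83dq

Longitude subsquare c = 2; +1 → 3 = d.
Latitude subsquare r = 17; −1 → 16 = q.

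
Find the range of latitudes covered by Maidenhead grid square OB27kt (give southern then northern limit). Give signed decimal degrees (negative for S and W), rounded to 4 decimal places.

Field O=14, B=1: +14·20° lon, +1·10° lat → SW at lon 100°, lat -80°.
Square 2, 7: +2·2° lon, +7·1° lat → SW at lon 104°, lat -73°.
Subsquare k=10, t=19: +10·0.0833333° lon, +19·0.0416667° lat → SW at lon 104.833°, lat -72.2083°.
Cell spans 0.0833333° lon × 0.0416667° lat.
south -72.2083, north -72.1667.

-72.2083, -72.1667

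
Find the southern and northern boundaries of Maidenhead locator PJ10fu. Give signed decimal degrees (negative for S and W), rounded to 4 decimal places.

Field P=15, J=9: +15·20° lon, +9·10° lat → SW at lon 120°, lat 0°.
Square 1, 0: +1·2° lon, +0·1° lat → SW at lon 122°, lat 0°.
Subsquare f=5, u=20: +5·0.0833333° lon, +20·0.0416667° lat → SW at lon 122.417°, lat 0.833333°.
Cell spans 0.0833333° lon × 0.0416667° lat.
south 0.8333, north 0.8750.

0.8333, 0.8750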